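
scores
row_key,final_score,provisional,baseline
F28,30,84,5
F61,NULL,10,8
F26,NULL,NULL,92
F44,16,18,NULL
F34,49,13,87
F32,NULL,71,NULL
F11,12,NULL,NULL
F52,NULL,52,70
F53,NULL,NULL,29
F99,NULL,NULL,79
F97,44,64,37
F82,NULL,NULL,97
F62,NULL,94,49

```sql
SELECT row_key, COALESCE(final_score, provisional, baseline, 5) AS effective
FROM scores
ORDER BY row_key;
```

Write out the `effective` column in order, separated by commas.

row_key=F11: final_score=12 → 12
row_key=F26: final_score=NULL, provisional=NULL, baseline=92 → 92
row_key=F28: final_score=30 → 30
row_key=F32: final_score=NULL, provisional=71 → 71
row_key=F34: final_score=49 → 49
row_key=F44: final_score=16 → 16
row_key=F52: final_score=NULL, provisional=52 → 52
row_key=F53: final_score=NULL, provisional=NULL, baseline=29 → 29
row_key=F61: final_score=NULL, provisional=10 → 10
row_key=F62: final_score=NULL, provisional=94 → 94
row_key=F82: final_score=NULL, provisional=NULL, baseline=97 → 97
row_key=F97: final_score=44 → 44
row_key=F99: final_score=NULL, provisional=NULL, baseline=79 → 79

12, 92, 30, 71, 49, 16, 52, 29, 10, 94, 97, 44, 79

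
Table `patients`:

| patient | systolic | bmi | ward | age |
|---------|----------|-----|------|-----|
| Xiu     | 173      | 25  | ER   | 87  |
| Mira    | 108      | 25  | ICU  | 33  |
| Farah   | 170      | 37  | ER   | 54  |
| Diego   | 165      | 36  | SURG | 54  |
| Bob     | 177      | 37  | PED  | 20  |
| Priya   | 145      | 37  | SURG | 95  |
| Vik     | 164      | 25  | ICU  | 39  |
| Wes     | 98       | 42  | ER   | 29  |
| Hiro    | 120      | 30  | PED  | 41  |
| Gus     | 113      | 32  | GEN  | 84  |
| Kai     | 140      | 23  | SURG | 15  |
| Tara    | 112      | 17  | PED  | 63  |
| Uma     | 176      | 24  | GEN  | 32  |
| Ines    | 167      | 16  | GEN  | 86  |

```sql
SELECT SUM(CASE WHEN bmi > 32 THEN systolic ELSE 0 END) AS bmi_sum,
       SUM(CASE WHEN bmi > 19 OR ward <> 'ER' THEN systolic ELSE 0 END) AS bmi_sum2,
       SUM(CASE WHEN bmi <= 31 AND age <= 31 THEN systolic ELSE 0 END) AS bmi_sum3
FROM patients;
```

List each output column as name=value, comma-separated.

bmi_sum=755, bmi_sum2=2028, bmi_sum3=140

[bmi_sum: bmi > 32]
patient=Xiu: ✗
patient=Mira: ✗
patient=Farah: ✓ → 170
patient=Diego: ✓ → 165
patient=Bob: ✓ → 177
patient=Priya: ✓ → 145
patient=Vik: ✗
patient=Wes: ✓ → 98
patient=Hiro: ✗
patient=Gus: ✗
patient=Kai: ✗
patient=Tara: ✗
patient=Uma: ✗
patient=Ines: ✗
bmi_sum = 170 + 165 + 177 + 145 + 98 = 755
—
[bmi_sum2: bmi > 19 OR ward <> 'ER']
patient=Xiu: ✓ → 173
patient=Mira: ✓ → 108
patient=Farah: ✓ → 170
patient=Diego: ✓ → 165
patient=Bob: ✓ → 177
patient=Priya: ✓ → 145
patient=Vik: ✓ → 164
patient=Wes: ✓ → 98
patient=Hiro: ✓ → 120
patient=Gus: ✓ → 113
patient=Kai: ✓ → 140
patient=Tara: ✓ → 112
patient=Uma: ✓ → 176
patient=Ines: ✓ → 167
bmi_sum2 = 173 + 108 + 170 + 165 + 177 + 145 + 164 + 98 + 120 + 113 + 140 + 112 + 176 + 167 = 2028
—
[bmi_sum3: bmi <= 31 AND age <= 31]
patient=Xiu: ✗
patient=Mira: ✗
patient=Farah: ✗
patient=Diego: ✗
patient=Bob: ✗
patient=Priya: ✗
patient=Vik: ✗
patient=Wes: ✗
patient=Hiro: ✗
patient=Gus: ✗
patient=Kai: ✓ → 140
patient=Tara: ✗
patient=Uma: ✗
patient=Ines: ✗
bmi_sum3 = 140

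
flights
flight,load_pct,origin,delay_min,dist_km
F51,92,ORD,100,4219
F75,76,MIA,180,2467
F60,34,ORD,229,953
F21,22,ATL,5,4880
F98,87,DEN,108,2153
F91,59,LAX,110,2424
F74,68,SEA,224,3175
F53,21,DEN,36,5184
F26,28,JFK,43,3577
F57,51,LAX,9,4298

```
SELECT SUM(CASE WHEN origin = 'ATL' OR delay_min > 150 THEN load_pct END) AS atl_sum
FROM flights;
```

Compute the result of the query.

flight=F51: ✗
flight=F75: ✓ → 76
flight=F60: ✓ → 34
flight=F21: ✓ → 22
flight=F98: ✗
flight=F91: ✗
flight=F74: ✓ → 68
flight=F53: ✗
flight=F26: ✗
flight=F57: ✗
atl_sum = 76 + 34 + 22 + 68 = 200

200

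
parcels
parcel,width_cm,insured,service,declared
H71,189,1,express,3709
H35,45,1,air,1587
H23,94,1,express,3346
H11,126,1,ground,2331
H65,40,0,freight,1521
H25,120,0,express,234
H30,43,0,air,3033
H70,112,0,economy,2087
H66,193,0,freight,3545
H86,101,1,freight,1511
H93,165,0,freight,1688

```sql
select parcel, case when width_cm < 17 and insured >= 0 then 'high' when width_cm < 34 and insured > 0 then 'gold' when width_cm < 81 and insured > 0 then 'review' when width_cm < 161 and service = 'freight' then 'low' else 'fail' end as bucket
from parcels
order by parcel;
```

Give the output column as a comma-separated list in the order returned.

parcel=H11: ELSE → fail
parcel=H23: ELSE → fail
parcel=H25: ELSE → fail
parcel=H30: ELSE → fail
parcel=H35: width_cm < 81 and insured > 0 → review
parcel=H65: width_cm < 161 and service = 'freight' → low
parcel=H66: ELSE → fail
parcel=H70: ELSE → fail
parcel=H71: ELSE → fail
parcel=H86: width_cm < 161 and service = 'freight' → low
parcel=H93: ELSE → fail

fail, fail, fail, fail, review, low, fail, fail, fail, low, fail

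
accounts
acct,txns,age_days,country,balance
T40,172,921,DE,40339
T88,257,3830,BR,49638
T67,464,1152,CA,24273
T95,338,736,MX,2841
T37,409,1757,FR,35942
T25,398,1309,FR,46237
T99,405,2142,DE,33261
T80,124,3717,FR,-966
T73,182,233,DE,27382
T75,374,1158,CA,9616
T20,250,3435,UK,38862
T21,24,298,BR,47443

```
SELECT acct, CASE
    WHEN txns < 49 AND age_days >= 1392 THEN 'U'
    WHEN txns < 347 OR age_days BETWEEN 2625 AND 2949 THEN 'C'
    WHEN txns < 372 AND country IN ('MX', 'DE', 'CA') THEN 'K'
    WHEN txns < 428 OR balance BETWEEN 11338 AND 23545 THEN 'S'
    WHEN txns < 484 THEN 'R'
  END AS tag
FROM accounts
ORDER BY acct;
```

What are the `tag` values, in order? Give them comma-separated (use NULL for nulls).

C, C, S, S, C, R, C, S, C, C, C, S

acct=T20: txns < 347 OR age_days BETWEEN 2625 AND 2949 → C
acct=T21: txns < 347 OR age_days BETWEEN 2625 AND 2949 → C
acct=T25: txns < 428 OR balance BETWEEN 11338 AND 23545 → S
acct=T37: txns < 428 OR balance BETWEEN 11338 AND 23545 → S
acct=T40: txns < 347 OR age_days BETWEEN 2625 AND 2949 → C
acct=T67: txns < 484 → R
acct=T73: txns < 347 OR age_days BETWEEN 2625 AND 2949 → C
acct=T75: txns < 428 OR balance BETWEEN 11338 AND 23545 → S
acct=T80: txns < 347 OR age_days BETWEEN 2625 AND 2949 → C
acct=T88: txns < 347 OR age_days BETWEEN 2625 AND 2949 → C
acct=T95: txns < 347 OR age_days BETWEEN 2625 AND 2949 → C
acct=T99: txns < 428 OR balance BETWEEN 11338 AND 23545 → S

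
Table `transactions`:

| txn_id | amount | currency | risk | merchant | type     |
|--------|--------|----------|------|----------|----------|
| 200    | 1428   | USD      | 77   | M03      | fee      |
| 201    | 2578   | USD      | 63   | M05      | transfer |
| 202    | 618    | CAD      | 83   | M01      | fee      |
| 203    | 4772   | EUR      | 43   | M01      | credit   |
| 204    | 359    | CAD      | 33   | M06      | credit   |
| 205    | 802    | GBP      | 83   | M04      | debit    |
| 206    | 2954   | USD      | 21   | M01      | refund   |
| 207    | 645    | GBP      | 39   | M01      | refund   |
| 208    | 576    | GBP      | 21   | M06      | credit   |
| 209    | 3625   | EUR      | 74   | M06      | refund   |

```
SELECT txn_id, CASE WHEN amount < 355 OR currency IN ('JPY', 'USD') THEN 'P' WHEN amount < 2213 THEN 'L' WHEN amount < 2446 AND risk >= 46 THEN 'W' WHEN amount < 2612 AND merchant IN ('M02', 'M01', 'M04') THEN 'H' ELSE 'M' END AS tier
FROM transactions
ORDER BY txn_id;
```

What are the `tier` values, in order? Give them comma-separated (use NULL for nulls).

P, P, L, M, L, L, P, L, L, M

txn_id=200: amount < 355 OR currency IN ('JPY', 'USD') → P
txn_id=201: amount < 355 OR currency IN ('JPY', 'USD') → P
txn_id=202: amount < 2213 → L
txn_id=203: ELSE → M
txn_id=204: amount < 2213 → L
txn_id=205: amount < 2213 → L
txn_id=206: amount < 355 OR currency IN ('JPY', 'USD') → P
txn_id=207: amount < 2213 → L
txn_id=208: amount < 2213 → L
txn_id=209: ELSE → M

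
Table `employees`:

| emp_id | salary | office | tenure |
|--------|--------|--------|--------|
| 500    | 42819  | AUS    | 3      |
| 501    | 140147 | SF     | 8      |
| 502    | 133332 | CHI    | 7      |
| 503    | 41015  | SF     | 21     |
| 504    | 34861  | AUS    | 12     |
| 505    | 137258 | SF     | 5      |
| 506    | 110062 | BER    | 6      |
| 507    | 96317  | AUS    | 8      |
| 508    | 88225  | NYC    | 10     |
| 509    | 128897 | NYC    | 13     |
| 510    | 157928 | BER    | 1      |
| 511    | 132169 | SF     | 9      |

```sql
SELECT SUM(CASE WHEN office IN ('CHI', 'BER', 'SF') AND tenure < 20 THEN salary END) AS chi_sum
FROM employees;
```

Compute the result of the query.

emp_id=500: ✗
emp_id=501: ✓ → 140147
emp_id=502: ✓ → 133332
emp_id=503: ✗
emp_id=504: ✗
emp_id=505: ✓ → 137258
emp_id=506: ✓ → 110062
emp_id=507: ✗
emp_id=508: ✗
emp_id=509: ✗
emp_id=510: ✓ → 157928
emp_id=511: ✓ → 132169
chi_sum = 140147 + 133332 + 137258 + 110062 + 157928 + 132169 = 810896

810896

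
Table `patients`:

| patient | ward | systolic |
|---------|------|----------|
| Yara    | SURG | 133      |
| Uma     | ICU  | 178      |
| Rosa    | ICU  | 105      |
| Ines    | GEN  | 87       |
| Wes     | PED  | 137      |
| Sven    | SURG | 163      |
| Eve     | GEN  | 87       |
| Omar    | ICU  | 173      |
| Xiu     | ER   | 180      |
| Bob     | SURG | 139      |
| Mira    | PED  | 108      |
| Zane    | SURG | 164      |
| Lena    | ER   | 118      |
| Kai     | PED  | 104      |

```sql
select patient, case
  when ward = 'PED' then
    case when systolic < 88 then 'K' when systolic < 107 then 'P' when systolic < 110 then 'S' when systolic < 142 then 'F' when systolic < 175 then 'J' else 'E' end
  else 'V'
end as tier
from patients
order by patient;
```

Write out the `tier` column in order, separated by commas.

patient=Bob: ward='SURG' → outer ELSE → V
patient=Eve: ward='GEN' → outer ELSE → V
patient=Ines: ward='GEN' → outer ELSE → V
patient=Kai: ward='PED' → inner[systolic < 107] → P
patient=Lena: ward='ER' → outer ELSE → V
patient=Mira: ward='PED' → inner[systolic < 110] → S
patient=Omar: ward='ICU' → outer ELSE → V
patient=Rosa: ward='ICU' → outer ELSE → V
patient=Sven: ward='SURG' → outer ELSE → V
patient=Uma: ward='ICU' → outer ELSE → V
patient=Wes: ward='PED' → inner[systolic < 142] → F
patient=Xiu: ward='ER' → outer ELSE → V
patient=Yara: ward='SURG' → outer ELSE → V
patient=Zane: ward='SURG' → outer ELSE → V

V, V, V, P, V, S, V, V, V, V, F, V, V, V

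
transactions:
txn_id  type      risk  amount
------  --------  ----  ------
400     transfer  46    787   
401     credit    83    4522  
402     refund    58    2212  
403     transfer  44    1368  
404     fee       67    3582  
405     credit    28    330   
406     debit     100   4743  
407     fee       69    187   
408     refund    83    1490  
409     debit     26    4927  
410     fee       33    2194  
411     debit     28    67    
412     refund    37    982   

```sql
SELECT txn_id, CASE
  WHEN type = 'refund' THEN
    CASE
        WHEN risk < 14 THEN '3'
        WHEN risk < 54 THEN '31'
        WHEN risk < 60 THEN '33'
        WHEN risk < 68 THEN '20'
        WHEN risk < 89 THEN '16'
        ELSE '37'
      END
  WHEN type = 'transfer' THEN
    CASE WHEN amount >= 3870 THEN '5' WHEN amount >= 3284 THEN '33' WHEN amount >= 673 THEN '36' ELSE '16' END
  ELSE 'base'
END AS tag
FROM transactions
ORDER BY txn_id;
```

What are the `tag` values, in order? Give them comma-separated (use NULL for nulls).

txn_id=400: type='transfer' → inner[amount >= 673] → 36
txn_id=401: type='credit' → outer ELSE → base
txn_id=402: type='refund' → inner[risk < 60] → 33
txn_id=403: type='transfer' → inner[amount >= 673] → 36
txn_id=404: type='fee' → outer ELSE → base
txn_id=405: type='credit' → outer ELSE → base
txn_id=406: type='debit' → outer ELSE → base
txn_id=407: type='fee' → outer ELSE → base
txn_id=408: type='refund' → inner[risk < 89] → 16
txn_id=409: type='debit' → outer ELSE → base
txn_id=410: type='fee' → outer ELSE → base
txn_id=411: type='debit' → outer ELSE → base
txn_id=412: type='refund' → inner[risk < 54] → 31

36, base, 33, 36, base, base, base, base, 16, base, base, base, 31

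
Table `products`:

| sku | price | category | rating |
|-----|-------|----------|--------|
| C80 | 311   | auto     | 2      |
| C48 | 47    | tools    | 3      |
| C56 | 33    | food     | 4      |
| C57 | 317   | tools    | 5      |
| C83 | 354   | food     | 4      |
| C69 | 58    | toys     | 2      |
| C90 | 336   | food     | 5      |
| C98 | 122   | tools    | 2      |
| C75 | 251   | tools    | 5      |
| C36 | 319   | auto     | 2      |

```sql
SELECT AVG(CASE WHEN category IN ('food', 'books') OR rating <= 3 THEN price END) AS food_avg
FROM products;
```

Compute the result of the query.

197.5

sku=C80: ✓ → 311
sku=C48: ✓ → 47
sku=C56: ✓ → 33
sku=C57: ✗
sku=C83: ✓ → 354
sku=C69: ✓ → 58
sku=C90: ✓ → 336
sku=C98: ✓ → 122
sku=C75: ✗
sku=C36: ✓ → 319
food_avg = (311 + 47 + 33 + 354 + 58 + 336 + 122 + 319) / 8 = 197.5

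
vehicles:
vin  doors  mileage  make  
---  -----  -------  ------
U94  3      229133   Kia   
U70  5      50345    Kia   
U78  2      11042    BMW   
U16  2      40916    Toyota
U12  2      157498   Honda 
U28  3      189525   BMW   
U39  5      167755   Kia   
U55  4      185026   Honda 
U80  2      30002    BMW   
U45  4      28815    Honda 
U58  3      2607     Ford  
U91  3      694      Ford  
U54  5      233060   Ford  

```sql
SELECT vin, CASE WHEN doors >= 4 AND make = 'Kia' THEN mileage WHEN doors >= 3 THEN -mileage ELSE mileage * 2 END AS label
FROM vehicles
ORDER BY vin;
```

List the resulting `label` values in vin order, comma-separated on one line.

vin=U12: ELSE → 314996
vin=U16: ELSE → 81832
vin=U28: doors >= 3 → -189525
vin=U39: doors >= 4 AND make = 'Kia' → 167755
vin=U45: doors >= 3 → -28815
vin=U54: doors >= 3 → -233060
vin=U55: doors >= 3 → -185026
vin=U58: doors >= 3 → -2607
vin=U70: doors >= 4 AND make = 'Kia' → 50345
vin=U78: ELSE → 22084
vin=U80: ELSE → 60004
vin=U91: doors >= 3 → -694
vin=U94: doors >= 3 → -229133

314996, 81832, -189525, 167755, -28815, -233060, -185026, -2607, 50345, 22084, 60004, -694, -229133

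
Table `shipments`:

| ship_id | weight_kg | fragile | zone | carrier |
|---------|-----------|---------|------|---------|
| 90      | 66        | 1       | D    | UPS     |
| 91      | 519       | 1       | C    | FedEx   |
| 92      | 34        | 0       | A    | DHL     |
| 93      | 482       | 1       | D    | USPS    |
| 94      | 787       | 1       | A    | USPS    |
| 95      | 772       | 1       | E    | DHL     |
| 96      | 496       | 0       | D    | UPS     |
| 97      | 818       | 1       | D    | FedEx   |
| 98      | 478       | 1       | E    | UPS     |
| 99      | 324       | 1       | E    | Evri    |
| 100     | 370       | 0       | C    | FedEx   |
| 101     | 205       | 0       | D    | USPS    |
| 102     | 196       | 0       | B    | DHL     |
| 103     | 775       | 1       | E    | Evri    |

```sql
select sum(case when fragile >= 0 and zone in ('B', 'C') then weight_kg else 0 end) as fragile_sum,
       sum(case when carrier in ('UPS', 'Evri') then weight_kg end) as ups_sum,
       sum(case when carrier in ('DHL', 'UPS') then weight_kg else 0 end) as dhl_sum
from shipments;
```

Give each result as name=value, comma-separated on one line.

[fragile_sum: fragile >= 0 and zone in ('B', 'C')]
ship_id=90: ✗
ship_id=91: ✓ → 519
ship_id=92: ✗
ship_id=93: ✗
ship_id=94: ✗
ship_id=95: ✗
ship_id=96: ✗
ship_id=97: ✗
ship_id=98: ✗
ship_id=99: ✗
ship_id=100: ✓ → 370
ship_id=101: ✗
ship_id=102: ✓ → 196
ship_id=103: ✗
fragile_sum = 519 + 370 + 196 = 1085
—
[ups_sum: carrier in ('UPS', 'Evri')]
ship_id=90: ✓ → 66
ship_id=91: ✗
ship_id=92: ✗
ship_id=93: ✗
ship_id=94: ✗
ship_id=95: ✗
ship_id=96: ✓ → 496
ship_id=97: ✗
ship_id=98: ✓ → 478
ship_id=99: ✓ → 324
ship_id=100: ✗
ship_id=101: ✗
ship_id=102: ✗
ship_id=103: ✓ → 775
ups_sum = 66 + 496 + 478 + 324 + 775 = 2139
—
[dhl_sum: carrier in ('DHL', 'UPS')]
ship_id=90: ✓ → 66
ship_id=91: ✗
ship_id=92: ✓ → 34
ship_id=93: ✗
ship_id=94: ✗
ship_id=95: ✓ → 772
ship_id=96: ✓ → 496
ship_id=97: ✗
ship_id=98: ✓ → 478
ship_id=99: ✗
ship_id=100: ✗
ship_id=101: ✗
ship_id=102: ✓ → 196
ship_id=103: ✗
dhl_sum = 66 + 34 + 772 + 496 + 478 + 196 = 2042

fragile_sum=1085, ups_sum=2139, dhl_sum=2042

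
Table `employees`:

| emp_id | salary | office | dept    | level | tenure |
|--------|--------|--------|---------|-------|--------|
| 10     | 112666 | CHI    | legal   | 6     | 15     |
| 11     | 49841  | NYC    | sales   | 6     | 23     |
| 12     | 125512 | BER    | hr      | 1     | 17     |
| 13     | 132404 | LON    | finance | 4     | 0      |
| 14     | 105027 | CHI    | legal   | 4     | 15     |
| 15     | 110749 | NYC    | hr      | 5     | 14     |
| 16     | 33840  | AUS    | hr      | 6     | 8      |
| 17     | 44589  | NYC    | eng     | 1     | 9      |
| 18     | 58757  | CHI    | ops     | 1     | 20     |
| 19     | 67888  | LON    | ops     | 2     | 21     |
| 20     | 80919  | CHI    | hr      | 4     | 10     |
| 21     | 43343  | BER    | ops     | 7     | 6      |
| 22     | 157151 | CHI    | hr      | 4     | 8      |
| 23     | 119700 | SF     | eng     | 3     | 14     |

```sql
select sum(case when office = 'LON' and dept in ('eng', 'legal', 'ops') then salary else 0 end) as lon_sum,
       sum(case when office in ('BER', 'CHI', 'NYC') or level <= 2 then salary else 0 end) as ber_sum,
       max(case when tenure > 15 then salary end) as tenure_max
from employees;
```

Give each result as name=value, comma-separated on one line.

[lon_sum: office = 'LON' and dept in ('eng', 'legal', 'ops')]
emp_id=10: ✗
emp_id=11: ✗
emp_id=12: ✗
emp_id=13: ✗
emp_id=14: ✗
emp_id=15: ✗
emp_id=16: ✗
emp_id=17: ✗
emp_id=18: ✗
emp_id=19: ✓ → 67888
emp_id=20: ✗
emp_id=21: ✗
emp_id=22: ✗
emp_id=23: ✗
lon_sum = 67888
—
[ber_sum: office in ('BER', 'CHI', 'NYC') or level <= 2]
emp_id=10: ✓ → 112666
emp_id=11: ✓ → 49841
emp_id=12: ✓ → 125512
emp_id=13: ✗
emp_id=14: ✓ → 105027
emp_id=15: ✓ → 110749
emp_id=16: ✗
emp_id=17: ✓ → 44589
emp_id=18: ✓ → 58757
emp_id=19: ✓ → 67888
emp_id=20: ✓ → 80919
emp_id=21: ✓ → 43343
emp_id=22: ✓ → 157151
emp_id=23: ✗
ber_sum = 112666 + 49841 + 125512 + 105027 + 110749 + 44589 + 58757 + 67888 + 80919 + 43343 + 157151 = 956442
—
[tenure_max: tenure > 15]
emp_id=10: ✗
emp_id=11: ✓ → 49841
emp_id=12: ✓ → 125512
emp_id=13: ✗
emp_id=14: ✗
emp_id=15: ✗
emp_id=16: ✗
emp_id=17: ✗
emp_id=18: ✓ → 58757
emp_id=19: ✓ → 67888
emp_id=20: ✗
emp_id=21: ✗
emp_id=22: ✗
emp_id=23: ✗
tenure_max = MAX(49841, 125512, 58757, 67888) = 125512

lon_sum=67888, ber_sum=956442, tenure_max=125512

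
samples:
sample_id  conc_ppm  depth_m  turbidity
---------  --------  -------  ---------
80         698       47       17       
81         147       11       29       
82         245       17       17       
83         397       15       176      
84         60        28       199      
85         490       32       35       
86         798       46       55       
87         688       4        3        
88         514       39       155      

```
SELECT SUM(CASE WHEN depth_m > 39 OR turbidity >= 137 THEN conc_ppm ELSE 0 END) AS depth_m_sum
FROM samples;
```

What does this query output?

sample_id=80: ✓ → 698
sample_id=81: ✗
sample_id=82: ✗
sample_id=83: ✓ → 397
sample_id=84: ✓ → 60
sample_id=85: ✗
sample_id=86: ✓ → 798
sample_id=87: ✗
sample_id=88: ✓ → 514
depth_m_sum = 698 + 397 + 60 + 798 + 514 = 2467

2467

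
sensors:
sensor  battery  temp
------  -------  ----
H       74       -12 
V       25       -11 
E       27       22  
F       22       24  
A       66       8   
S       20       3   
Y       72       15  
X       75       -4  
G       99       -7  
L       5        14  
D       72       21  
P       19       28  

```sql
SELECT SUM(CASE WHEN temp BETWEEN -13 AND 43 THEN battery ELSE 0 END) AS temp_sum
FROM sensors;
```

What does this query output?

576

sensor=H: ✓ → 74
sensor=V: ✓ → 25
sensor=E: ✓ → 27
sensor=F: ✓ → 22
sensor=A: ✓ → 66
sensor=S: ✓ → 20
sensor=Y: ✓ → 72
sensor=X: ✓ → 75
sensor=G: ✓ → 99
sensor=L: ✓ → 5
sensor=D: ✓ → 72
sensor=P: ✓ → 19
temp_sum = 74 + 25 + 27 + 22 + 66 + 20 + 72 + 75 + 99 + 5 + 72 + 19 = 576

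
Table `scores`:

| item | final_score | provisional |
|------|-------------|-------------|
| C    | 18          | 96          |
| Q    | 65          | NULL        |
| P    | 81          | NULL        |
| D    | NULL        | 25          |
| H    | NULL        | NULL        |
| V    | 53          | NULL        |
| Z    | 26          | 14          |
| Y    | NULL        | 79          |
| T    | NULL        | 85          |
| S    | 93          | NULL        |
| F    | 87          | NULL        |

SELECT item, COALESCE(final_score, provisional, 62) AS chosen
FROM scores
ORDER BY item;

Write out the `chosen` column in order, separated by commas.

18, 25, 87, 62, 81, 65, 93, 85, 53, 79, 26

item=C: final_score=18 → 18
item=D: final_score=NULL, provisional=25 → 25
item=F: final_score=87 → 87
item=H: final_score=NULL, provisional=NULL, → literal 62 → 62
item=P: final_score=81 → 81
item=Q: final_score=65 → 65
item=S: final_score=93 → 93
item=T: final_score=NULL, provisional=85 → 85
item=V: final_score=53 → 53
item=Y: final_score=NULL, provisional=79 → 79
item=Z: final_score=26 → 26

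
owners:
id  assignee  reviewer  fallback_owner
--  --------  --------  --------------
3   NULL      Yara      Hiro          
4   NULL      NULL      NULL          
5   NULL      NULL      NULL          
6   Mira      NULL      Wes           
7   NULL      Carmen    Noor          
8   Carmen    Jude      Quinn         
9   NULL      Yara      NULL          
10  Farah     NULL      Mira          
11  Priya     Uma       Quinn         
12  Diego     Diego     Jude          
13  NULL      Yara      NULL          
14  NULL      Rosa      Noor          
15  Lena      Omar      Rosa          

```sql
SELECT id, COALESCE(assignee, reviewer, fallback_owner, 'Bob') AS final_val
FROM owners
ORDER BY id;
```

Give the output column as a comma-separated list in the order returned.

Yara, Bob, Bob, Mira, Carmen, Carmen, Yara, Farah, Priya, Diego, Yara, Rosa, Lena

id=3: assignee=NULL, reviewer=Yara → Yara
id=4: assignee=NULL, reviewer=NULL, fallback_owner=NULL, → literal Bob → Bob
id=5: assignee=NULL, reviewer=NULL, fallback_owner=NULL, → literal Bob → Bob
id=6: assignee=Mira → Mira
id=7: assignee=NULL, reviewer=Carmen → Carmen
id=8: assignee=Carmen → Carmen
id=9: assignee=NULL, reviewer=Yara → Yara
id=10: assignee=Farah → Farah
id=11: assignee=Priya → Priya
id=12: assignee=Diego → Diego
id=13: assignee=NULL, reviewer=Yara → Yara
id=14: assignee=NULL, reviewer=Rosa → Rosa
id=15: assignee=Lena → Lena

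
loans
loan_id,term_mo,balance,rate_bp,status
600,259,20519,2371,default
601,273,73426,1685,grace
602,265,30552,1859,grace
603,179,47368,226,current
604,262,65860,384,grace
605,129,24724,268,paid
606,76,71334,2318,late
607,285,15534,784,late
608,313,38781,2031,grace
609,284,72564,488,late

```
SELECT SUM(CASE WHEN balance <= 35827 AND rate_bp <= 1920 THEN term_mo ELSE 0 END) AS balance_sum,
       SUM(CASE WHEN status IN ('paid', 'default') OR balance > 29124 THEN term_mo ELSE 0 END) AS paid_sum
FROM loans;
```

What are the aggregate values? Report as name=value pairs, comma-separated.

[balance_sum: balance <= 35827 AND rate_bp <= 1920]
loan_id=600: ✗
loan_id=601: ✗
loan_id=602: ✓ → 265
loan_id=603: ✗
loan_id=604: ✗
loan_id=605: ✓ → 129
loan_id=606: ✗
loan_id=607: ✓ → 285
loan_id=608: ✗
loan_id=609: ✗
balance_sum = 265 + 129 + 285 = 679
—
[paid_sum: status IN ('paid', 'default') OR balance > 29124]
loan_id=600: ✓ → 259
loan_id=601: ✓ → 273
loan_id=602: ✓ → 265
loan_id=603: ✓ → 179
loan_id=604: ✓ → 262
loan_id=605: ✓ → 129
loan_id=606: ✓ → 76
loan_id=607: ✗
loan_id=608: ✓ → 313
loan_id=609: ✓ → 284
paid_sum = 259 + 273 + 265 + 179 + 262 + 129 + 76 + 313 + 284 = 2040

balance_sum=679, paid_sum=2040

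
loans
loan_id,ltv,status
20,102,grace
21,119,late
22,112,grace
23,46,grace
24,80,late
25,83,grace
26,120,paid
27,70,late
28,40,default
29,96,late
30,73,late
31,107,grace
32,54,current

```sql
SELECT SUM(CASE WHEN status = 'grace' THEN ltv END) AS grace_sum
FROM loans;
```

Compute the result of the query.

loan_id=20: ✓ → 102
loan_id=21: ✗
loan_id=22: ✓ → 112
loan_id=23: ✓ → 46
loan_id=24: ✗
loan_id=25: ✓ → 83
loan_id=26: ✗
loan_id=27: ✗
loan_id=28: ✗
loan_id=29: ✗
loan_id=30: ✗
loan_id=31: ✓ → 107
loan_id=32: ✗
grace_sum = 102 + 112 + 46 + 83 + 107 = 450

450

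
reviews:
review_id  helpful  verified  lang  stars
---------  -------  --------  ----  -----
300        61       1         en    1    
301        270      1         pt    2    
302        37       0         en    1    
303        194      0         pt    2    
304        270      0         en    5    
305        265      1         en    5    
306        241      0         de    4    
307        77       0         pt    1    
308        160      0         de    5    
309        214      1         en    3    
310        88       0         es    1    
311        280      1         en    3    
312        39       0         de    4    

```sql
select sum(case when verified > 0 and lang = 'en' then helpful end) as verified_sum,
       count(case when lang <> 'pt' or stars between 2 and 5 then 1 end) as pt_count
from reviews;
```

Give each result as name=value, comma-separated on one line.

[verified_sum: verified > 0 and lang = 'en']
review_id=300: ✓ → 61
review_id=301: ✗
review_id=302: ✗
review_id=303: ✗
review_id=304: ✗
review_id=305: ✓ → 265
review_id=306: ✗
review_id=307: ✗
review_id=308: ✗
review_id=309: ✓ → 214
review_id=310: ✗
review_id=311: ✓ → 280
review_id=312: ✗
verified_sum = 61 + 265 + 214 + 280 = 820
—
[pt_count: lang <> 'pt' or stars between 2 and 5]
review_id=300: ✓ → 1
review_id=301: ✓ → 1
review_id=302: ✓ → 1
review_id=303: ✓ → 1
review_id=304: ✓ → 1
review_id=305: ✓ → 1
review_id=306: ✓ → 1
review_id=307: ✗
review_id=308: ✓ → 1
review_id=309: ✓ → 1
review_id=310: ✓ → 1
review_id=311: ✓ → 1
review_id=312: ✓ → 1
pt_count = COUNT(1, 1, 1, 1, 1, 1, 1, 1, 1, 1, 1, 1) = 12

verified_sum=820, pt_count=12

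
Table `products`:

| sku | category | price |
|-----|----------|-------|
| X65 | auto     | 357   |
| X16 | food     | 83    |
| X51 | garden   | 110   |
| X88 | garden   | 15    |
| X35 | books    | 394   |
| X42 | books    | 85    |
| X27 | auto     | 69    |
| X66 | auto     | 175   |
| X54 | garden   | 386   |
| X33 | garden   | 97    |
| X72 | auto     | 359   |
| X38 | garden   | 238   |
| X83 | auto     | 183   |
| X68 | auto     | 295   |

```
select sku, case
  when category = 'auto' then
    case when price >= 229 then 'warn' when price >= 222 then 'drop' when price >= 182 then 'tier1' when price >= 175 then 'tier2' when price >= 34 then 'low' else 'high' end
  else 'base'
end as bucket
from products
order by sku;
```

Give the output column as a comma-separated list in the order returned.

base, low, base, base, base, base, base, base, warn, tier2, warn, warn, tier1, base

sku=X16: category='food' → outer ELSE → base
sku=X27: category='auto' → inner[price >= 34] → low
sku=X33: category='garden' → outer ELSE → base
sku=X35: category='books' → outer ELSE → base
sku=X38: category='garden' → outer ELSE → base
sku=X42: category='books' → outer ELSE → base
sku=X51: category='garden' → outer ELSE → base
sku=X54: category='garden' → outer ELSE → base
sku=X65: category='auto' → inner[price >= 229] → warn
sku=X66: category='auto' → inner[price >= 175] → tier2
sku=X68: category='auto' → inner[price >= 229] → warn
sku=X72: category='auto' → inner[price >= 229] → warn
sku=X83: category='auto' → inner[price >= 182] → tier1
sku=X88: category='garden' → outer ELSE → base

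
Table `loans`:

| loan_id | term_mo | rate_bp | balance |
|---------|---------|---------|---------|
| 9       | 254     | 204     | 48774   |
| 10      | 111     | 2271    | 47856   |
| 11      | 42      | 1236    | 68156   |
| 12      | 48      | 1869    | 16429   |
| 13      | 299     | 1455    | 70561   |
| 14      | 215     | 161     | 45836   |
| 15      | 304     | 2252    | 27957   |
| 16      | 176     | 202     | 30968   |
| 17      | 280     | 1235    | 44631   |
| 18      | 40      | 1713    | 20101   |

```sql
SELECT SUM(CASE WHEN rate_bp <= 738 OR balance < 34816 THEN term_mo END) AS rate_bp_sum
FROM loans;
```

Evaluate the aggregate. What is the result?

1037

loan_id=9: ✓ → 254
loan_id=10: ✗
loan_id=11: ✗
loan_id=12: ✓ → 48
loan_id=13: ✗
loan_id=14: ✓ → 215
loan_id=15: ✓ → 304
loan_id=16: ✓ → 176
loan_id=17: ✗
loan_id=18: ✓ → 40
rate_bp_sum = 254 + 48 + 215 + 304 + 176 + 40 = 1037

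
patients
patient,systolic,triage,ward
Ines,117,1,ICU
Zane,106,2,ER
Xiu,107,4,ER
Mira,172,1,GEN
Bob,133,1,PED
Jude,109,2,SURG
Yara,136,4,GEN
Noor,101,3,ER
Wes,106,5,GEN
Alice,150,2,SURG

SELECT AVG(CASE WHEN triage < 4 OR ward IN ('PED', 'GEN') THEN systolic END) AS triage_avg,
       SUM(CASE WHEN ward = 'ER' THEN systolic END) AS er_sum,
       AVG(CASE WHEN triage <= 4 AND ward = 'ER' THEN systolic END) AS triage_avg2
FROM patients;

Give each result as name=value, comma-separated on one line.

[triage_avg: triage < 4 OR ward IN ('PED', 'GEN')]
patient=Ines: ✓ → 117
patient=Zane: ✓ → 106
patient=Xiu: ✗
patient=Mira: ✓ → 172
patient=Bob: ✓ → 133
patient=Jude: ✓ → 109
patient=Yara: ✓ → 136
patient=Noor: ✓ → 101
patient=Wes: ✓ → 106
patient=Alice: ✓ → 150
triage_avg = (117 + 106 + 172 + 133 + 109 + 136 + 101 + 106 + 150) / 9 = 125.5555555556
—
[er_sum: ward = 'ER']
patient=Ines: ✗
patient=Zane: ✓ → 106
patient=Xiu: ✓ → 107
patient=Mira: ✗
patient=Bob: ✗
patient=Jude: ✗
patient=Yara: ✗
patient=Noor: ✓ → 101
patient=Wes: ✗
patient=Alice: ✗
er_sum = 106 + 107 + 101 = 314
—
[triage_avg2: triage <= 4 AND ward = 'ER']
patient=Ines: ✗
patient=Zane: ✓ → 106
patient=Xiu: ✓ → 107
patient=Mira: ✗
patient=Bob: ✗
patient=Jude: ✗
patient=Yara: ✗
patient=Noor: ✓ → 101
patient=Wes: ✗
patient=Alice: ✗
triage_avg2 = (106 + 107 + 101) / 3 = 104.6666666667

triage_avg=125.5555555556, er_sum=314, triage_avg2=104.6666666667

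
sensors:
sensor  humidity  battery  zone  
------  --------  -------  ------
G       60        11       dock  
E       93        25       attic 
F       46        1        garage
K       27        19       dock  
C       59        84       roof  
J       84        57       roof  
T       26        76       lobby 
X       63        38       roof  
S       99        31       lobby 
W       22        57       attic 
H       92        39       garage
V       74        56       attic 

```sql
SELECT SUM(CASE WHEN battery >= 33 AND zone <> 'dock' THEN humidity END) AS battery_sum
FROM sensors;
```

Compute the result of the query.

420

sensor=G: ✗
sensor=E: ✗
sensor=F: ✗
sensor=K: ✗
sensor=C: ✓ → 59
sensor=J: ✓ → 84
sensor=T: ✓ → 26
sensor=X: ✓ → 63
sensor=S: ✗
sensor=W: ✓ → 22
sensor=H: ✓ → 92
sensor=V: ✓ → 74
battery_sum = 59 + 84 + 26 + 63 + 22 + 92 + 74 = 420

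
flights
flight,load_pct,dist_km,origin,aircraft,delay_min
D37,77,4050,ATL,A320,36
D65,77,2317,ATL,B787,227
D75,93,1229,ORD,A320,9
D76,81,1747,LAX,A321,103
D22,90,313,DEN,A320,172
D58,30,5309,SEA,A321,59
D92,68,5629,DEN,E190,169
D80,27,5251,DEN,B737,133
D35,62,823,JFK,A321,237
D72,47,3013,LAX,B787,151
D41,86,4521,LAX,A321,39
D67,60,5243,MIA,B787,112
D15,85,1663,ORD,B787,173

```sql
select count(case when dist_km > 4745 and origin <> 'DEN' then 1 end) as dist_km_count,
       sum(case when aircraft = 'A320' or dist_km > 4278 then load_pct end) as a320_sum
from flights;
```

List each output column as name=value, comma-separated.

dist_km_count=2, a320_sum=531

[dist_km_count: dist_km > 4745 and origin <> 'DEN']
flight=D37: ✗
flight=D65: ✗
flight=D75: ✗
flight=D76: ✗
flight=D22: ✗
flight=D58: ✓ → 1
flight=D92: ✗
flight=D80: ✗
flight=D35: ✗
flight=D72: ✗
flight=D41: ✗
flight=D67: ✓ → 1
flight=D15: ✗
dist_km_count = COUNT(1, 1) = 2
—
[a320_sum: aircraft = 'A320' or dist_km > 4278]
flight=D37: ✓ → 77
flight=D65: ✗
flight=D75: ✓ → 93
flight=D76: ✗
flight=D22: ✓ → 90
flight=D58: ✓ → 30
flight=D92: ✓ → 68
flight=D80: ✓ → 27
flight=D35: ✗
flight=D72: ✗
flight=D41: ✓ → 86
flight=D67: ✓ → 60
flight=D15: ✗
a320_sum = 77 + 93 + 90 + 30 + 68 + 27 + 86 + 60 = 531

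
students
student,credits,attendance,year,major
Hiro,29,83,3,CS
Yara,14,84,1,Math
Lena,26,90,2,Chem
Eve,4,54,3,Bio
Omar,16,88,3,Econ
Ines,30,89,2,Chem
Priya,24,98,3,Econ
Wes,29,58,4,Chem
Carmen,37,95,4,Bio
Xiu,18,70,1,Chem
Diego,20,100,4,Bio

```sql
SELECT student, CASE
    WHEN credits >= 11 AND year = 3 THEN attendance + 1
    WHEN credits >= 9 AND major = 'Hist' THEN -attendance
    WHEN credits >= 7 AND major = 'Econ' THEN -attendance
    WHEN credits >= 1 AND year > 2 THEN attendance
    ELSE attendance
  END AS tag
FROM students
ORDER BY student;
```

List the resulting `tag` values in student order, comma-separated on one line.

student=Carmen: credits >= 1 AND year > 2 → 95
student=Diego: credits >= 1 AND year > 2 → 100
student=Eve: credits >= 1 AND year > 2 → 54
student=Hiro: credits >= 11 AND year = 3 → 84
student=Ines: ELSE → 89
student=Lena: ELSE → 90
student=Omar: credits >= 11 AND year = 3 → 89
student=Priya: credits >= 11 AND year = 3 → 99
student=Wes: credits >= 1 AND year > 2 → 58
student=Xiu: ELSE → 70
student=Yara: ELSE → 84

95, 100, 54, 84, 89, 90, 89, 99, 58, 70, 84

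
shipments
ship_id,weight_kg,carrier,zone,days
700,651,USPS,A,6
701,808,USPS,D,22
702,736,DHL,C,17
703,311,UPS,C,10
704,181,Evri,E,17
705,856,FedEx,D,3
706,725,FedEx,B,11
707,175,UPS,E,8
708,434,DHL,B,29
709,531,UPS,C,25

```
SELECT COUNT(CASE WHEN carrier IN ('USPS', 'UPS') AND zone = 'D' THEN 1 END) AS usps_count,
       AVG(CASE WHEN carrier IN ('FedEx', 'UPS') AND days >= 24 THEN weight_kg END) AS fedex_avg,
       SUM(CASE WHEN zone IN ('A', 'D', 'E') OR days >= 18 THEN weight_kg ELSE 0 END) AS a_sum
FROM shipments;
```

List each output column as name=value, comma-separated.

[usps_count: carrier IN ('USPS', 'UPS') AND zone = 'D']
ship_id=700: ✗
ship_id=701: ✓ → 1
ship_id=702: ✗
ship_id=703: ✗
ship_id=704: ✗
ship_id=705: ✗
ship_id=706: ✗
ship_id=707: ✗
ship_id=708: ✗
ship_id=709: ✗
usps_count = COUNT(1) = 1
—
[fedex_avg: carrier IN ('FedEx', 'UPS') AND days >= 24]
ship_id=700: ✗
ship_id=701: ✗
ship_id=702: ✗
ship_id=703: ✗
ship_id=704: ✗
ship_id=705: ✗
ship_id=706: ✗
ship_id=707: ✗
ship_id=708: ✗
ship_id=709: ✓ → 531
fedex_avg = 531
—
[a_sum: zone IN ('A', 'D', 'E') OR days >= 18]
ship_id=700: ✓ → 651
ship_id=701: ✓ → 808
ship_id=702: ✗
ship_id=703: ✗
ship_id=704: ✓ → 181
ship_id=705: ✓ → 856
ship_id=706: ✗
ship_id=707: ✓ → 175
ship_id=708: ✓ → 434
ship_id=709: ✓ → 531
a_sum = 651 + 808 + 181 + 856 + 175 + 434 + 531 = 3636

usps_count=1, fedex_avg=531, a_sum=3636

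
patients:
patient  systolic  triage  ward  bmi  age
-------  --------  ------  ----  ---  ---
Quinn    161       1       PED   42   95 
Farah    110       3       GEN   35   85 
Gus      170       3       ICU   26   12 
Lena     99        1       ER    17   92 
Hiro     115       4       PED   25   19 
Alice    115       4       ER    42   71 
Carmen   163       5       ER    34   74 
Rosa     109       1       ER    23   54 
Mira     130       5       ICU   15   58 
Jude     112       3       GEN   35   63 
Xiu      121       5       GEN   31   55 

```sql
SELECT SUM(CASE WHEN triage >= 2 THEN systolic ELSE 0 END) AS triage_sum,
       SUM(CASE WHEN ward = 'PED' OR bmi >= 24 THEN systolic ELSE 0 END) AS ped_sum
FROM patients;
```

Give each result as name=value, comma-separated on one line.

triage_sum=1036, ped_sum=1067

[triage_sum: triage >= 2]
patient=Quinn: ✗
patient=Farah: ✓ → 110
patient=Gus: ✓ → 170
patient=Lena: ✗
patient=Hiro: ✓ → 115
patient=Alice: ✓ → 115
patient=Carmen: ✓ → 163
patient=Rosa: ✗
patient=Mira: ✓ → 130
patient=Jude: ✓ → 112
patient=Xiu: ✓ → 121
triage_sum = 110 + 170 + 115 + 115 + 163 + 130 + 112 + 121 = 1036
—
[ped_sum: ward = 'PED' OR bmi >= 24]
patient=Quinn: ✓ → 161
patient=Farah: ✓ → 110
patient=Gus: ✓ → 170
patient=Lena: ✗
patient=Hiro: ✓ → 115
patient=Alice: ✓ → 115
patient=Carmen: ✓ → 163
patient=Rosa: ✗
patient=Mira: ✗
patient=Jude: ✓ → 112
patient=Xiu: ✓ → 121
ped_sum = 161 + 110 + 170 + 115 + 115 + 163 + 112 + 121 = 1067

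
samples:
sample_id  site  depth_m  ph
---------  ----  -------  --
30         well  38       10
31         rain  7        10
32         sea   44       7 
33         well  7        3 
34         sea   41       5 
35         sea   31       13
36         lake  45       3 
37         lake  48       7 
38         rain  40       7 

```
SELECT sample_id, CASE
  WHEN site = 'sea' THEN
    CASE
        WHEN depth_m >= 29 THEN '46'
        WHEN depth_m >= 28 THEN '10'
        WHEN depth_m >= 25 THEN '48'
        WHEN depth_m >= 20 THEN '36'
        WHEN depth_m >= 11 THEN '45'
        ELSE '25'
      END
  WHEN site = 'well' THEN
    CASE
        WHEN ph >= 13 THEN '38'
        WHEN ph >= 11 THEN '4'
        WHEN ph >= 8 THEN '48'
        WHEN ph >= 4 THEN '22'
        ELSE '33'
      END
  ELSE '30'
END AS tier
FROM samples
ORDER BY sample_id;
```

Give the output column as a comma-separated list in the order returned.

48, 30, 46, 33, 46, 46, 30, 30, 30

sample_id=30: site='well' → inner[ph >= 8] → 48
sample_id=31: site='rain' → outer ELSE → 30
sample_id=32: site='sea' → inner[depth_m >= 29] → 46
sample_id=33: site='well' → inner[ELSE] → 33
sample_id=34: site='sea' → inner[depth_m >= 29] → 46
sample_id=35: site='sea' → inner[depth_m >= 29] → 46
sample_id=36: site='lake' → outer ELSE → 30
sample_id=37: site='lake' → outer ELSE → 30
sample_id=38: site='rain' → outer ELSE → 30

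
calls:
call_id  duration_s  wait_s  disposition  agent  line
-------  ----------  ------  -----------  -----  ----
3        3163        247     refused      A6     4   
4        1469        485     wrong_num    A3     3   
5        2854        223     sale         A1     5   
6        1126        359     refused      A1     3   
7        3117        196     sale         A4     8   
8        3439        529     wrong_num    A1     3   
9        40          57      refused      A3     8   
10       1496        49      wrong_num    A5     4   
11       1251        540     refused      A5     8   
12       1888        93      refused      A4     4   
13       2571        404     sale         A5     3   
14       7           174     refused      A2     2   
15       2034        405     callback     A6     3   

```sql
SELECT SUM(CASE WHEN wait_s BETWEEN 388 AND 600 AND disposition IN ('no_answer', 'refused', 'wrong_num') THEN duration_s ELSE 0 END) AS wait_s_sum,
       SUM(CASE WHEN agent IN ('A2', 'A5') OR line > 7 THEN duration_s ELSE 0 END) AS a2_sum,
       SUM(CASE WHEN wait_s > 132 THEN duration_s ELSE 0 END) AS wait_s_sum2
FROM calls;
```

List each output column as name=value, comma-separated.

[wait_s_sum: wait_s BETWEEN 388 AND 600 AND disposition IN ('no_answer', 'refused', 'wrong_num')]
call_id=3: ✗
call_id=4: ✓ → 1469
call_id=5: ✗
call_id=6: ✗
call_id=7: ✗
call_id=8: ✓ → 3439
call_id=9: ✗
call_id=10: ✗
call_id=11: ✓ → 1251
call_id=12: ✗
call_id=13: ✗
call_id=14: ✗
call_id=15: ✗
wait_s_sum = 1469 + 3439 + 1251 = 6159
—
[a2_sum: agent IN ('A2', 'A5') OR line > 7]
call_id=3: ✗
call_id=4: ✗
call_id=5: ✗
call_id=6: ✗
call_id=7: ✓ → 3117
call_id=8: ✗
call_id=9: ✓ → 40
call_id=10: ✓ → 1496
call_id=11: ✓ → 1251
call_id=12: ✗
call_id=13: ✓ → 2571
call_id=14: ✓ → 7
call_id=15: ✗
a2_sum = 3117 + 40 + 1496 + 1251 + 2571 + 7 = 8482
—
[wait_s_sum2: wait_s > 132]
call_id=3: ✓ → 3163
call_id=4: ✓ → 1469
call_id=5: ✓ → 2854
call_id=6: ✓ → 1126
call_id=7: ✓ → 3117
call_id=8: ✓ → 3439
call_id=9: ✗
call_id=10: ✗
call_id=11: ✓ → 1251
call_id=12: ✗
call_id=13: ✓ → 2571
call_id=14: ✓ → 7
call_id=15: ✓ → 2034
wait_s_sum2 = 3163 + 1469 + 2854 + 1126 + 3117 + 3439 + 1251 + 2571 + 7 + 2034 = 21031

wait_s_sum=6159, a2_sum=8482, wait_s_sum2=21031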